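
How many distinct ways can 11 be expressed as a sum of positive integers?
56

p(n) counts ways to write n as a sum of positive integers (order ignored).
Euler's pentagonal recurrence: p(k) = p(k-1) + p(k-2) - p(k-5) - p(k-7) + p(k-12) + p(k-15) - ... (offsets j(3j∓1)/2, signs ++--, p(0)=1, p(<0)=0).
DP table for k = 0..10: p(0)=1, p(1)=1, p(2)=2, p(3)=3, p(4)=5, p(5)=7, p(6)=11, p(7)=15, p(8)=22, p(9)=30, p(10)=42.
Final step: p(11) = p(10) + p(9) - p(6) - p(4)
= 42 + 30 - 11 - 5
= 56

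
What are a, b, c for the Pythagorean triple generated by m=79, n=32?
(5217, 5056, 7265)

Euclid's formula: a = m² - n², b = 2mn, c = m² + n²
m = 79, n = 32
a = 79² - 32² = 6241 - 1024 = 5217
b = 2 × 79 × 32 = 5056
c = 79² + 32² = 6241 + 1024 = 7265
Verification: 5217² + 5056² = 27217089 + 25563136 = 52780225 = 7265² ✓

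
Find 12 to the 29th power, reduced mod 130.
12

Repeated squaring. Binary of 29 = 11101.
12^1 ≡ 12 (mod 130); 12^2 ≡ 14 (mod 130); 12^4 ≡ 66 (mod 130); 12^8 ≡ 66 (mod 130); 12^16 ≡ 66 (mod 130)
12^29 = 12^1 × 12^4 × 12^8 × 12^16 ≡ 12 (mod 130)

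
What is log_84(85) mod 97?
42

Baby-step giant-step with step n = ⌈√97⌉ = 10.
Baby steps 84^j mod 97 (j:value) for j=0..9: 0:1, 1:84, 2:72, 3:34, 4:43, 5:23, 6:89, 7:7, 8:6, 9:19.
Giant-step multiplier: 84^(-10) ≡ 84^(96-10) = 84^86 ≡ 86 (mod 97).
Giant steps γ_i = 85·86^i mod 97: γ_0=85, γ_1=35, γ_2=3, γ_3=64, γ_4=72 (in table at j=2).
x = i·n + j = 4·10 + 2 = 42.
Check: 84^42 ≡ 85 (mod 97).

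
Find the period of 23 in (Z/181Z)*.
180

181 is prime, so ord(23) divides φ(181) = 180.
Divisors of 180: 1, 2, 3, 4, 5, 6, 9, 10, 12, 15, 18, 20, 30, 36, 45, 60, 90, 180.
Repeated squaring: 23^1 ≡ 23, 23^2 ≡ 167, 23^4 ≡ 15, 23^8 ≡ 44, 23^16 ≡ 126, 23^32 ≡ 129, 23^64 ≡ 170, 23^128 ≡ 121 (mod 181).
Test 23^d mod 181 for each divisor d in increasing order:
23^1 ≡ 23
23^2 ≡ 167
23^3 = 23^2·23^1 ≡ 40
23^4 ≡ 15
23^5 = 23^4·23^1 ≡ 164
23^6 = 23^4·23^2 ≡ 152
23^9 = 23^8·23^1 ≡ 107
23^10 = 23^8·23^2 ≡ 108
23^12 = 23^8·23^4 ≡ 117
23^15 = 23^8·23^4·23^2·23^1 ≡ 155
23^18 = 23^16·23^2 ≡ 46
23^20 = 23^16·23^4 ≡ 80
23^30 = 23^16·23^8·23^4·23^2 ≡ 133
23^36 = 23^32·23^4 ≡ 125
23^45 = 23^32·23^8·23^4·23^1 ≡ 162
23^60 = 23^32·23^16·23^8·23^4 ≡ 132
23^90 = 23^64·23^16·23^8·23^2 ≡ 180
23^180 = 23^128·23^32·23^16·23^4 ≡ 1  ← first divisor giving 1
The order is 180.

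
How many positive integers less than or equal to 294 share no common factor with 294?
84

294 = 2 × 3 × 7^2
φ(n) = n × ∏(1 - 1/p) for each prime p dividing n
φ(294) = 294 × (1 - 1/2) × (1 - 1/3) × (1 - 1/7) = 84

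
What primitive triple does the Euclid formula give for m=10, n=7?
(51, 140, 149)

Euclid's formula: a = m² - n², b = 2mn, c = m² + n²
m = 10, n = 7
a = 10² - 7² = 100 - 49 = 51
b = 2 × 10 × 7 = 140
c = 10² + 7² = 100 + 49 = 149
Verification: 51² + 140² = 2601 + 19600 = 22201 = 149² ✓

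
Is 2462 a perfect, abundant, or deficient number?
deficient

Proper divisors of 2462: sum = 1 + 2 + 1231 = 1234
Since 1234 < 2462, 2462 is deficient.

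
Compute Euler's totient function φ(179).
178

179 = 179
φ(n) = n × ∏(1 - 1/p) for each prime p dividing n
φ(179) = 179 × (1 - 1/179) = 178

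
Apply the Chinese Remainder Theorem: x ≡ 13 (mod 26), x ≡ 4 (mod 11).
169

Using Chinese Remainder Theorem:
M = 26 × 11 = 286
M1 = 11, M2 = 26
y1 = 11^(-1) mod 26 = 19
y2 = 26^(-1) mod 11 = 3
x = (13×11×19 + 4×26×3) mod 286 = 169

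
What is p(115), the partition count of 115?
1064144451

p(n) counts ways to write n as a sum of positive integers (order ignored).
Euler's pentagonal recurrence: p(k) = p(k-1) + p(k-2) - p(k-5) - p(k-7) + p(k-12) + p(k-15) - ... (offsets j(3j∓1)/2, signs ++--, p(0)=1, p(<0)=0).
DP table for k = 0..114: p(0)=1, p(1)=1, p(2)=2, p(3)=3, p(4)=5, p(5)=7, p(6)=11, p(7)=15, p(8)=22, p(9)=30, p(10)=42, p(11)=56, p(12)=77, p(13)=101, p(14)=135, p(15)=176, p(16)=231, p(17)=297, p(18)=385, p(19)=490, p(20)=627, p(21)=792, p(22)=1002, p(23)=1255, p(24)=1575, p(25)=1958, p(26)=2436, p(27)=3010, p(28)=3718, p(29)=4565, p(30)=5604, p(31)=6842, p(32)=8349, p(33)=10143, p(34)=12310, p(35)=14883, p(36)=17977, p(37)=21637, p(38)=26015, p(39)=31185, p(40)=37338, p(41)=44583, p(42)=53174, p(43)=63261, p(44)=75175, p(45)=89134, p(46)=105558, p(47)=124754, p(48)=147273, p(49)=173525, p(50)=204226, p(51)=239943, p(52)=281589, p(53)=329931, p(54)=386155, p(55)=451276, p(56)=526823, p(57)=614154, p(58)=715220, p(59)=831820, p(60)=966467, p(61)=1121505, p(62)=1300156, p(63)=1505499, p(64)=1741630, p(65)=2012558, p(66)=2323520, p(67)=2679689, p(68)=3087735, p(69)=3554345, p(70)=4087968, p(71)=4697205, p(72)=5392783, p(73)=6185689, p(74)=7089500, p(75)=8118264, p(76)=9289091, p(77)=10619863, p(78)=12132164, p(79)=13848650, p(80)=15796476, p(81)=18004327, p(82)=20506255, p(83)=23338469, p(84)=26543660, p(85)=30167357, p(86)=34262962, p(87)=38887673, p(88)=44108109, p(89)=49995925, p(90)=56634173, p(91)=64112359, p(92)=72533807, p(93)=82010177, p(94)=92669720, p(95)=104651419, p(96)=118114304, p(97)=133230930, p(98)=150198136, p(99)=169229875, p(100)=190569292, p(101)=214481126, p(102)=241265379, p(103)=271248950, p(104)=304801365, p(105)=342325709, p(106)=384276336, p(107)=431149389, p(108)=483502844, p(109)=541946240, p(110)=607163746, p(111)=679903203, p(112)=761002156, p(113)=851376628, p(114)=952050665.
Final step: p(115) = p(114) + p(113) - p(110) - p(108) + p(103) + p(100) - p(93) - p(89) + p(80) + p(75) - p(64) - p(58) + p(45) + p(38) - p(23) - p(15)
= 952050665 + 851376628 - 607163746 - 483502844 + 271248950 + 190569292 - 82010177 - 49995925 + 15796476 + 8118264 - 1741630 - 715220 + 89134 + 26015 - 1255 - 176
= 1064144451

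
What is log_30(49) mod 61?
22

Baby-step giant-step with step n = ⌈√61⌉ = 8.
Baby steps 30^j mod 61 (j:value) for j=0..7: 0:1, 1:30, 2:46, 3:38, 4:42, 5:40, 6:41, 7:10.
Giant-step multiplier: 30^(-8) ≡ 30^(60-8) = 30^52 ≡ 12 (mod 61).
Giant steps γ_i = 49·12^i mod 61: γ_0=49, γ_1=39, γ_2=41 (in table at j=6).
x = i·n + j = 2·8 + 6 = 22.
Check: 30^22 ≡ 49 (mod 61).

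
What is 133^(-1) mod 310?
7

gcd(133, 310) = 1, so the inverse exists.
Extended Euclidean algorithm on (310, 133):
310 = 2 × 133 + 44  ⟹  44 = (1)·310 + (-2)·133
133 = 3 × 44 + 1  ⟹  1 = (-3)·310 + (7)·133
So (7)·133 ≡ 1 (mod 310), i.e. 133^(-1) ≡ 7 (mod 310).
Check: 133 × 7 = 931 ≡ 1 (mod 310)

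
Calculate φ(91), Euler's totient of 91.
72

91 = 7 × 13
φ(n) = n × ∏(1 - 1/p) for each prime p dividing n
φ(91) = 91 × (1 - 1/7) × (1 - 1/13) = 72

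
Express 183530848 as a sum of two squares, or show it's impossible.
Not possible

Factorization: 183530848 = 2^5 × 179^3
By Fermat: n is sum of two squares iff every prime p ≡ 3 (mod 4) appears to even power.
Prime(s) ≡ 3 (mod 4) with odd exponent: [(179, 3)]
Therefore 183530848 cannot be expressed as a² + b².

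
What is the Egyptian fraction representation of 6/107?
1/18 + 1/1926

Greedy algorithm:
6/107: ceiling(107/6) = 18, use 1/18
1/1926: ceiling(1926/1) = 1926, use 1/1926
Result: 6/107 = 1/18 + 1/1926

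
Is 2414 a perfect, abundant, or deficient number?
deficient

Proper divisors of 2414: sum = 1 + 2 + 17 + 34 + 71 + 142 + 1207 = 1474
Since 1474 < 2414, 2414 is deficient.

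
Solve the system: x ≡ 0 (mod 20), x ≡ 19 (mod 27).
100

Using Chinese Remainder Theorem:
M = 20 × 27 = 540
M1 = 27, M2 = 20
y1 = 27^(-1) mod 20 = 3
y2 = 20^(-1) mod 27 = 23
x = (0×27×3 + 19×20×23) mod 540 = 100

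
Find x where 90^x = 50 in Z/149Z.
127

Baby-step giant-step with step n = ⌈√149⌉ = 13.
Baby steps 90^j mod 149 (j:value) for j=0..12: 0:1, 1:90, 2:54, 3:92, 4:85, 5:51, 6:120, 7:72, 8:73, 9:14, 10:68, 11:11, 12:96.
Giant-step multiplier: 90^(-13) ≡ 90^(148-13) = 90^135 ≡ 74 (mod 149).
Giant steps γ_i = 50·74^i mod 149: γ_0=50, γ_1=124, γ_2=87, γ_3=31, γ_4=59, γ_5=45, γ_6=52, γ_7=123, γ_8=13, γ_9=68 (in table at j=10).
x = i·n + j = 9·13 + 10 = 127.
Check: 90^127 ≡ 50 (mod 149).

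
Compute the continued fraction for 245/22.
[11; 7, 3]

Euclidean algorithm steps:
245 = 11 × 22 + 3
22 = 7 × 3 + 1
3 = 3 × 1 + 0
Continued fraction: [11; 7, 3]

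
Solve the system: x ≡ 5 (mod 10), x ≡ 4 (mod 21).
25

Using Chinese Remainder Theorem:
M = 10 × 21 = 210
M1 = 21, M2 = 10
y1 = 21^(-1) mod 10 = 1
y2 = 10^(-1) mod 21 = 19
x = (5×21×1 + 4×10×19) mod 210 = 25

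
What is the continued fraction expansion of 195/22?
[8; 1, 6, 3]

Euclidean algorithm steps:
195 = 8 × 22 + 19
22 = 1 × 19 + 3
19 = 6 × 3 + 1
3 = 3 × 1 + 0
Continued fraction: [8; 1, 6, 3]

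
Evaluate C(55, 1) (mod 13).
3

Using Lucas' theorem:
Write n=55 and k=1 in base 13:
n in base 13: [4, 3]
k in base 13: [0, 1]
C(55,1) mod 13 = ∏ C(n_i, k_i) mod 13
Digit binomials (mod 13): C(4,0) = 1; C(3,1) = 3
Product: 1 × 3 = 3 ≡ 3 (mod 13)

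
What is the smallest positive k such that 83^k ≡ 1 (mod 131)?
130

131 is prime, so ord(83) divides φ(131) = 130.
Divisors of 130: 1, 2, 5, 10, 13, 26, 65, 130.
Repeated squaring: 83^1 ≡ 83, 83^2 ≡ 77, 83^4 ≡ 34, 83^8 ≡ 108, 83^16 ≡ 5, 83^32 ≡ 25, 83^64 ≡ 101, 83^128 ≡ 114 (mod 131).
Test 83^d mod 131 for each divisor d in increasing order:
83^1 ≡ 83
83^2 ≡ 77
83^5 = 83^4·83^1 ≡ 71
83^10 = 83^8·83^2 ≡ 63
83^13 = 83^8·83^4·83^1 ≡ 70
83^26 = 83^16·83^8·83^2 ≡ 53
83^65 = 83^64·83^1 ≡ 130
83^130 = 83^128·83^2 ≡ 1  ← first divisor giving 1
The order is 130.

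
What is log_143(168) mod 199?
83

Baby-step giant-step with step n = ⌈√199⌉ = 15.
Baby steps 143^j mod 199 (j:value) for j=0..14: 0:1, 1:143, 2:151, 3:101, 4:115, 5:127, 6:52, 7:73, 8:91, 9:78, 10:10, 11:37, 12:117, 13:15, 14:155.
Giant-step multiplier: 143^(-15) ≡ 143^(198-15) = 143^183 ≡ 55 (mod 199).
Giant steps γ_i = 168·55^i mod 199: γ_0=168, γ_1=86, γ_2=153, γ_3=57, γ_4=150, γ_5=91 (in table at j=8).
x = i·n + j = 5·15 + 8 = 83.
Check: 143^83 ≡ 168 (mod 199).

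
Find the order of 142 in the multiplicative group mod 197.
49

197 is prime, so ord(142) divides φ(197) = 196.
Divisors of 196: 1, 2, 4, 7, 14, 28, 49, 98, 196.
Repeated squaring: 142^1 ≡ 142, 142^2 ≡ 70, 142^4 ≡ 172, 142^8 ≡ 34, 142^16 ≡ 171, 142^32 ≡ 85, 142^64 ≡ 133, 142^128 ≡ 156 (mod 197).
Test 142^d mod 197 for each divisor d in increasing order:
142^1 ≡ 142
142^2 ≡ 70
142^4 ≡ 172
142^7 = 142^4·142^2·142^1 ≡ 114
142^14 = 142^8·142^4·142^2 ≡ 191
142^28 = 142^16·142^8·142^4 ≡ 36
142^49 = 142^32·142^16·142^1 ≡ 1  ← first divisor giving 1
The order is 49.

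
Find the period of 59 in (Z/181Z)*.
5

181 is prime, so ord(59) divides φ(181) = 180.
Divisors of 180: 1, 2, 3, 4, 5, 6, 9, 10, 12, 15, 18, 20, 30, 36, 45, 60, 90, 180.
Repeated squaring: 59^1 ≡ 59, 59^2 ≡ 42, 59^4 ≡ 135, 59^8 ≡ 125, 59^16 ≡ 59, 59^32 ≡ 42, 59^64 ≡ 135, 59^128 ≡ 125 (mod 181).
Test 59^d mod 181 for each divisor d in increasing order:
59^1 ≡ 59
59^2 ≡ 42
59^3 = 59^2·59^1 ≡ 125
59^4 ≡ 135
59^5 = 59^4·59^1 ≡ 1  ← first divisor giving 1
The order is 5.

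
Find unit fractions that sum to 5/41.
1/9 + 1/93 + 1/11439

Greedy algorithm:
5/41: ceiling(41/5) = 9, use 1/9
4/369: ceiling(369/4) = 93, use 1/93
1/11439: ceiling(11439/1) = 11439, use 1/11439
Result: 5/41 = 1/9 + 1/93 + 1/11439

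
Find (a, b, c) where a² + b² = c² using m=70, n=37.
(3531, 5180, 6269)

Euclid's formula: a = m² - n², b = 2mn, c = m² + n²
m = 70, n = 37
a = 70² - 37² = 4900 - 1369 = 3531
b = 2 × 70 × 37 = 5180
c = 70² + 37² = 4900 + 1369 = 6269
Verification: 3531² + 5180² = 12467961 + 26832400 = 39300361 = 6269² ✓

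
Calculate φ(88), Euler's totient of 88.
40

88 = 2^3 × 11
φ(n) = n × ∏(1 - 1/p) for each prime p dividing n
φ(88) = 88 × (1 - 1/2) × (1 - 1/11) = 40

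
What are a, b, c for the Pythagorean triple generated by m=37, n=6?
(1333, 444, 1405)

Euclid's formula: a = m² - n², b = 2mn, c = m² + n²
m = 37, n = 6
a = 37² - 6² = 1369 - 36 = 1333
b = 2 × 37 × 6 = 444
c = 37² + 6² = 1369 + 36 = 1405
Verification: 1333² + 444² = 1776889 + 197136 = 1974025 = 1405² ✓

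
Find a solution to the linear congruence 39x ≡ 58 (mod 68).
x ≡ 66 (mod 68)

gcd(39, 68) = 1, which divides 58, so solutions exist.
Find 39^(-1) mod 68 by the extended Euclidean algorithm:
68 = 1 × 39 + 29  ⟹  29 = (1)·68 + (-1)·39
39 = 1 × 29 + 10  ⟹  10 = (-1)·68 + (2)·39
29 = 2 × 10 + 9  ⟹  9 = (3)·68 + (-5)·39
10 = 1 × 9 + 1  ⟹  1 = (-4)·68 + (7)·39
So (7)·39 ≡ 1 (mod 68), i.e. 39^(-1) ≡ 7 (mod 68).
x ≡ 7 × 58 = 406 ≡ 66 (mod 68).
Check: 39 × 66 = 2574 ≡ 58 (mod 68).
Unique solution: x ≡ 66 (mod 68)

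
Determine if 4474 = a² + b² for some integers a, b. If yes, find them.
35² + 57² (a=35, b=57)

Factorization: 4474 = 2 × 2237
By Fermat: n is sum of two squares iff every prime p ≡ 3 (mod 4) appears to even power.
All primes ≡ 3 (mod 4) appear to even power.
Search a = 0, 1, 2, … for 4474 - a² a perfect square: first hit at a = 35: 4474 - 1225 = 3249 = 57².
4474 = 35² + 57² = 1225 + 3249 ✓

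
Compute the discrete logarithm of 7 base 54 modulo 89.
83

Baby-step giant-step with step n = ⌈√89⌉ = 10.
Baby steps 54^j mod 89 (j:value) for j=0..9: 0:1, 1:54, 2:68, 3:23, 4:85, 5:51, 6:84, 7:86, 8:16, 9:63.
Giant-step multiplier: 54^(-10) ≡ 54^(88-10) = 54^78 ≡ 49 (mod 89).
Giant steps γ_i = 7·49^i mod 89: γ_0=7, γ_1=76, γ_2=75, γ_3=26, γ_4=28, γ_5=37, γ_6=33, γ_7=15, γ_8=23 (in table at j=3).
x = i·n + j = 8·10 + 3 = 83.
Check: 54^83 ≡ 7 (mod 89).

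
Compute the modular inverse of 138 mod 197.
10

gcd(138, 197) = 1, so the inverse exists.
Extended Euclidean algorithm on (197, 138):
197 = 1 × 138 + 59  ⟹  59 = (1)·197 + (-1)·138
138 = 2 × 59 + 20  ⟹  20 = (-2)·197 + (3)·138
59 = 2 × 20 + 19  ⟹  19 = (5)·197 + (-7)·138
20 = 1 × 19 + 1  ⟹  1 = (-7)·197 + (10)·138
So (10)·138 ≡ 1 (mod 197), i.e. 138^(-1) ≡ 10 (mod 197).
Check: 138 × 10 = 1380 ≡ 1 (mod 197)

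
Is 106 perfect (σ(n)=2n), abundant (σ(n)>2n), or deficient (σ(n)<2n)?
deficient

Proper divisors of 106: sum = 1 + 2 + 53 = 56
Since 56 < 106, 106 is deficient.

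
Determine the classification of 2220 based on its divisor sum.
abundant

Proper divisors of 2220: sum = 1 + 2 + 3 + 4 + 5 + 6 + 10 + 12 + ... + 444 + 555 + 740 + 1110 (23 divisors) = 4164
Since 4164 > 2220, 2220 is abundant.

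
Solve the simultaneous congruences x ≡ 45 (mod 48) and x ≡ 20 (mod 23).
1101

Using Chinese Remainder Theorem:
M = 48 × 23 = 1104
M1 = 23, M2 = 48
y1 = 23^(-1) mod 48 = 23
y2 = 48^(-1) mod 23 = 12
x = (45×23×23 + 20×48×12) mod 1104 = 1101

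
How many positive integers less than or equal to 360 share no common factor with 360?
96

360 = 2^3 × 3^2 × 5
φ(n) = n × ∏(1 - 1/p) for each prime p dividing n
φ(360) = 360 × (1 - 1/2) × (1 - 1/3) × (1 - 1/5) = 96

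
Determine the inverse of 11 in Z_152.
83

gcd(11, 152) = 1, so the inverse exists.
Extended Euclidean algorithm on (152, 11):
152 = 13 × 11 + 9  ⟹  9 = (1)·152 + (-13)·11
11 = 1 × 9 + 2  ⟹  2 = (-1)·152 + (14)·11
9 = 4 × 2 + 1  ⟹  1 = (5)·152 + (-69)·11
So (-69)·11 ≡ 1 (mod 152), i.e. 11^(-1) ≡ -69 ≡ 83 (mod 152).
Check: 11 × 83 = 913 ≡ 1 (mod 152)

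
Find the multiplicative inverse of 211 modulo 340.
311

gcd(211, 340) = 1, so the inverse exists.
Extended Euclidean algorithm on (340, 211):
340 = 1 × 211 + 129  ⟹  129 = (1)·340 + (-1)·211
211 = 1 × 129 + 82  ⟹  82 = (-1)·340 + (2)·211
129 = 1 × 82 + 47  ⟹  47 = (2)·340 + (-3)·211
82 = 1 × 47 + 35  ⟹  35 = (-3)·340 + (5)·211
47 = 1 × 35 + 12  ⟹  12 = (5)·340 + (-8)·211
35 = 2 × 12 + 11  ⟹  11 = (-13)·340 + (21)·211
12 = 1 × 11 + 1  ⟹  1 = (18)·340 + (-29)·211
So (-29)·211 ≡ 1 (mod 340), i.e. 211^(-1) ≡ -29 ≡ 311 (mod 340).
Check: 211 × 311 = 65621 ≡ 1 (mod 340)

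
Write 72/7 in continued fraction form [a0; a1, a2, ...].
[10; 3, 2]

Euclidean algorithm steps:
72 = 10 × 7 + 2
7 = 3 × 2 + 1
2 = 2 × 1 + 0
Continued fraction: [10; 3, 2]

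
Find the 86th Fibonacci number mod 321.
56

Matrix identity: Q^n = [[F_(n+1), F_n], [F_n, F_(n-1)]] with Q = [[1,1],[1,0]].
n = 86 = 1010110₂. Square-and-multiply, entries mod 321:
Q^1 = [[1,1],[1,0]]
Q^2 = (Q^1)² = [[2,1],[1,1]]
Q^5 = (Q^2)²·Q = [[8,5],[5,3]]
Q^10 = (Q^5)² = [[89,55],[55,34]]
Q^21 = (Q^10)²·Q = [[56,32],[32,24]]
Q^43 = (Q^21)²·Q = [[300,308],[308,313]]
Q^86 = (Q^43)² = [[289,56],[56,233]]
F_86 mod 321 = Q^86[0][1] = 56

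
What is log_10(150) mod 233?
127

Baby-step giant-step with step n = ⌈√233⌉ = 16.
Baby steps 10^j mod 233 (j:value) for j=0..15: 0:1, 1:10, 2:100, 3:68, 4:214, 5:43, 6:197, 7:106, 8:128, 9:115, 10:218, 11:83, 12:131, 13:145, 14:52, 15:54.
Giant-step multiplier: 10^(-16) ≡ 10^(232-16) = 10^216 ≡ 148 (mod 233).
Giant steps γ_i = 150·148^i mod 233: γ_0=150, γ_1=65, γ_2=67, γ_3=130, γ_4=134, γ_5=27, γ_6=35, γ_7=54 (in table at j=15).
x = i·n + j = 7·16 + 15 = 127.
Check: 10^127 ≡ 150 (mod 233).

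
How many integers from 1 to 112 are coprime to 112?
48

112 = 2^4 × 7
φ(n) = n × ∏(1 - 1/p) for each prime p dividing n
φ(112) = 112 × (1 - 1/2) × (1 - 1/7) = 48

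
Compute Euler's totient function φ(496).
240

496 = 2^4 × 31
φ(n) = n × ∏(1 - 1/p) for each prime p dividing n
φ(496) = 496 × (1 - 1/2) × (1 - 1/31) = 240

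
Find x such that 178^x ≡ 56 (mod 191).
29

Baby-step giant-step with step n = ⌈√191⌉ = 14.
Baby steps 178^j mod 191 (j:value) for j=0..13: 0:1, 1:178, 2:169, 3:95, 4:102, 5:11, 6:48, 7:140, 8:90, 9:167, 10:121, 11:146, 12:12, 13:35.
Giant-step multiplier: 178^(-14) ≡ 178^(190-14) = 178^176 ≡ 34 (mod 191).
Giant steps γ_i = 56·34^i mod 191: γ_0=56, γ_1=185, γ_2=178 (in table at j=1).
x = i·n + j = 2·14 + 1 = 29.
Check: 178^29 ≡ 56 (mod 191).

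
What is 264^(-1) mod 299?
205

gcd(264, 299) = 1, so the inverse exists.
Extended Euclidean algorithm on (299, 264):
299 = 1 × 264 + 35  ⟹  35 = (1)·299 + (-1)·264
264 = 7 × 35 + 19  ⟹  19 = (-7)·299 + (8)·264
35 = 1 × 19 + 16  ⟹  16 = (8)·299 + (-9)·264
19 = 1 × 16 + 3  ⟹  3 = (-15)·299 + (17)·264
16 = 5 × 3 + 1  ⟹  1 = (83)·299 + (-94)·264
So (-94)·264 ≡ 1 (mod 299), i.e. 264^(-1) ≡ -94 ≡ 205 (mod 299).
Check: 264 × 205 = 54120 ≡ 1 (mod 299)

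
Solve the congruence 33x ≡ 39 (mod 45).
x ≡ 8 (mod 15)

gcd(33, 45) = 3, which divides 39, so solutions exist.
Divide through by 3: 11x ≡ 13 (mod 15).
Find 11^(-1) mod 15 by the extended Euclidean algorithm:
15 = 1 × 11 + 4  ⟹  4 = (1)·15 + (-1)·11
11 = 2 × 4 + 3  ⟹  3 = (-2)·15 + (3)·11
4 = 1 × 3 + 1  ⟹  1 = (3)·15 + (-4)·11
So (-4)·11 ≡ 1 (mod 15), i.e. 11^(-1) ≡ -4 ≡ 11 (mod 15).
x ≡ 11 × 13 = 143 ≡ 8 (mod 15).
Check: 33 × 8 = 264 ≡ 39 (mod 45).
x ≡ 8 (mod 15), giving 3 solutions mod 45.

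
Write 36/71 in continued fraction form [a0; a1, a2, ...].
[0; 1, 1, 35]

Euclidean algorithm steps:
36 = 0 × 71 + 36
71 = 1 × 36 + 35
36 = 1 × 35 + 1
35 = 35 × 1 + 0
Continued fraction: [0; 1, 1, 35]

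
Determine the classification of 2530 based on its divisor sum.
abundant

Proper divisors of 2530: sum = 1 + 2 + 5 + 10 + 11 + 22 + 23 + 46 + 55 + 110 + 115 + 230 + 253 + 506 + 1265 = 2654
Since 2654 > 2530, 2530 is abundant.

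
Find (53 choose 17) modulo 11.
6

Using Lucas' theorem:
Write n=53 and k=17 in base 11:
n in base 11: [4, 9]
k in base 11: [1, 6]
C(53,17) mod 11 = ∏ C(n_i, k_i) mod 11
Digit binomials (mod 11): C(4,1) = 4; C(9,6) = 84 ≡ 7
Product: 4 × 7 = 28 ≡ 6 (mod 11)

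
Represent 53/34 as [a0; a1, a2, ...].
[1; 1, 1, 3, 1, 3]

Euclidean algorithm steps:
53 = 1 × 34 + 19
34 = 1 × 19 + 15
19 = 1 × 15 + 4
15 = 3 × 4 + 3
4 = 1 × 3 + 1
3 = 3 × 1 + 0
Continued fraction: [1; 1, 1, 3, 1, 3]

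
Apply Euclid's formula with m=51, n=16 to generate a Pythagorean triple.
(2345, 1632, 2857)

Euclid's formula: a = m² - n², b = 2mn, c = m² + n²
m = 51, n = 16
a = 51² - 16² = 2601 - 256 = 2345
b = 2 × 51 × 16 = 1632
c = 51² + 16² = 2601 + 256 = 2857
Verification: 2345² + 1632² = 5499025 + 2663424 = 8162449 = 2857² ✓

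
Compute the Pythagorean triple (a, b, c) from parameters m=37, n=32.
(345, 2368, 2393)

Euclid's formula: a = m² - n², b = 2mn, c = m² + n²
m = 37, n = 32
a = 37² - 32² = 1369 - 1024 = 345
b = 2 × 37 × 32 = 2368
c = 37² + 32² = 1369 + 1024 = 2393
Verification: 345² + 2368² = 119025 + 5607424 = 5726449 = 2393² ✓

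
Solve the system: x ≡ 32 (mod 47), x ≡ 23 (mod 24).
455

Using Chinese Remainder Theorem:
M = 47 × 24 = 1128
M1 = 24, M2 = 47
y1 = 24^(-1) mod 47 = 2
y2 = 47^(-1) mod 24 = 23
x = (32×24×2 + 23×47×23) mod 1128 = 455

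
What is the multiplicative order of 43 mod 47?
46

47 is prime, so ord(43) divides φ(47) = 46.
Divisors of 46: 1, 2, 23, 46.
Repeated squaring: 43^1 ≡ 43, 43^2 ≡ 16, 43^4 ≡ 21, 43^8 ≡ 18, 43^16 ≡ 42, 43^32 ≡ 25 (mod 47).
Test 43^d mod 47 for each divisor d in increasing order:
43^1 ≡ 43
43^2 ≡ 16
43^23 = 43^16·43^4·43^2·43^1 ≡ 46
43^46 = 43^32·43^8·43^4·43^2 ≡ 1  ← first divisor giving 1
The order is 46.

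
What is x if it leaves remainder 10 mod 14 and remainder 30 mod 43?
374

Using Chinese Remainder Theorem:
M = 14 × 43 = 602
M1 = 43, M2 = 14
y1 = 43^(-1) mod 14 = 1
y2 = 14^(-1) mod 43 = 40
x = (10×43×1 + 30×14×40) mod 602 = 374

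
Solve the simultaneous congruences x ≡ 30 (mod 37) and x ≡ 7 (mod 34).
585

Using Chinese Remainder Theorem:
M = 37 × 34 = 1258
M1 = 34, M2 = 37
y1 = 34^(-1) mod 37 = 12
y2 = 37^(-1) mod 34 = 23
x = (30×34×12 + 7×37×23) mod 1258 = 585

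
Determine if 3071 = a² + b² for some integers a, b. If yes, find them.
Not possible

Factorization: 3071 = 37 × 83
By Fermat: n is sum of two squares iff every prime p ≡ 3 (mod 4) appears to even power.
Prime(s) ≡ 3 (mod 4) with odd exponent: [(83, 1)]
Therefore 3071 cannot be expressed as a² + b².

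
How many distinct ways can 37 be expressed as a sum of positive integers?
21637

p(n) counts ways to write n as a sum of positive integers (order ignored).
Euler's pentagonal recurrence: p(k) = p(k-1) + p(k-2) - p(k-5) - p(k-7) + p(k-12) + p(k-15) - ... (offsets j(3j∓1)/2, signs ++--, p(0)=1, p(<0)=0).
DP table for k = 0..36: p(0)=1, p(1)=1, p(2)=2, p(3)=3, p(4)=5, p(5)=7, p(6)=11, p(7)=15, p(8)=22, p(9)=30, p(10)=42, p(11)=56, p(12)=77, p(13)=101, p(14)=135, p(15)=176, p(16)=231, p(17)=297, p(18)=385, p(19)=490, p(20)=627, p(21)=792, p(22)=1002, p(23)=1255, p(24)=1575, p(25)=1958, p(26)=2436, p(27)=3010, p(28)=3718, p(29)=4565, p(30)=5604, p(31)=6842, p(32)=8349, p(33)=10143, p(34)=12310, p(35)=14883, p(36)=17977.
Final step: p(37) = p(36) + p(35) - p(32) - p(30) + p(25) + p(22) - p(15) - p(11) + p(2)
= 17977 + 14883 - 8349 - 5604 + 1958 + 1002 - 176 - 56 + 2
= 21637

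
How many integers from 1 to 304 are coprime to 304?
144

304 = 2^4 × 19
φ(n) = n × ∏(1 - 1/p) for each prime p dividing n
φ(304) = 304 × (1 - 1/2) × (1 - 1/19) = 144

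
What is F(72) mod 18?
0

Matrix identity: Q^n = [[F_(n+1), F_n], [F_n, F_(n-1)]] with Q = [[1,1],[1,0]].
n = 72 = 1001000₂. Square-and-multiply, entries mod 18:
Q^1 = [[1,1],[1,0]]
Q^2 = (Q^1)² = [[2,1],[1,1]]
Q^4 = (Q^2)² = [[5,3],[3,2]]
Q^9 = (Q^4)²·Q = [[1,16],[16,3]]
Q^18 = (Q^9)² = [[5,10],[10,13]]
Q^36 = (Q^18)² = [[17,0],[0,17]]
Q^72 = (Q^36)² = [[1,0],[0,1]]
F_72 mod 18 = Q^72[0][1] = 0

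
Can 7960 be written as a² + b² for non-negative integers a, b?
Not possible

Factorization: 7960 = 2^3 × 5 × 199
By Fermat: n is sum of two squares iff every prime p ≡ 3 (mod 4) appears to even power.
Prime(s) ≡ 3 (mod 4) with odd exponent: [(199, 1)]
Therefore 7960 cannot be expressed as a² + b².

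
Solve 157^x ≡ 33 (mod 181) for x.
2

Baby-step giant-step with step n = ⌈√181⌉ = 14.
Baby steps 157^j mod 181 (j:value) for j=0..13: 0:1, 1:157, 2:33, 3:113, 4:3, 5:109, 6:99, 7:158, 8:9, 9:146, 10:116, 11:112, 12:27, 13:76.
h = 33 is already in the table at j=2, so x = 2.
Check: 157^2 ≡ 33 (mod 181).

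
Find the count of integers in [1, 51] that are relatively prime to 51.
32

51 = 3 × 17
φ(n) = n × ∏(1 - 1/p) for each prime p dividing n
φ(51) = 51 × (1 - 1/3) × (1 - 1/17) = 32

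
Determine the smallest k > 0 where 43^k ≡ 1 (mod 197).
98

197 is prime, so ord(43) divides φ(197) = 196.
Divisors of 196: 1, 2, 4, 7, 14, 28, 49, 98, 196.
Repeated squaring: 43^1 ≡ 43, 43^2 ≡ 76, 43^4 ≡ 63, 43^8 ≡ 29, 43^16 ≡ 53, 43^32 ≡ 51, 43^64 ≡ 40, 43^128 ≡ 24 (mod 197).
Test 43^d mod 197 for each divisor d in increasing order:
43^1 ≡ 43
43^2 ≡ 76
43^4 ≡ 63
43^7 = 43^4·43^2·43^1 ≡ 19
43^14 = 43^8·43^4·43^2 ≡ 164
43^28 = 43^16·43^8·43^4 ≡ 104
43^49 = 43^32·43^16·43^1 ≡ 196
43^98 = 43^64·43^32·43^2 ≡ 1  ← first divisor giving 1
The order is 98.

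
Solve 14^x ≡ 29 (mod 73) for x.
43

Baby-step giant-step with step n = ⌈√73⌉ = 9.
Baby steps 14^j mod 73 (j:value) for j=0..8: 0:1, 1:14, 2:50, 3:43, 4:18, 5:33, 6:24, 7:44, 8:32.
Giant-step multiplier: 14^(-9) ≡ 14^(72-9) = 14^63 ≡ 22 (mod 73).
Giant steps γ_i = 29·22^i mod 73: γ_0=29, γ_1=54, γ_2=20, γ_3=2, γ_4=44 (in table at j=7).
x = i·n + j = 4·9 + 7 = 43.
Check: 14^43 ≡ 29 (mod 73).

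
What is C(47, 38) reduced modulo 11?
0

Using Lucas' theorem:
Write n=47 and k=38 in base 11:
n in base 11: [4, 3]
k in base 11: [3, 5]
C(47,38) mod 11 = ∏ C(n_i, k_i) mod 11
Digit binomials (mod 11): C(4,3) = 4; C(3,5) = 0 (k_i > n_i)
Product: 4 × 0 = 0 ≡ 0 (mod 11)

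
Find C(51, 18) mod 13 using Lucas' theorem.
10

Using Lucas' theorem:
Write n=51 and k=18 in base 13:
n in base 13: [3, 12]
k in base 13: [1, 5]
C(51,18) mod 13 = ∏ C(n_i, k_i) mod 13
Digit binomials (mod 13): C(3,1) = 3; C(12,5) = 792 ≡ 12
Product: 3 × 12 = 36 ≡ 10 (mod 13)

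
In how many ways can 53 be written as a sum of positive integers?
329931

p(n) counts ways to write n as a sum of positive integers (order ignored).
Euler's pentagonal recurrence: p(k) = p(k-1) + p(k-2) - p(k-5) - p(k-7) + p(k-12) + p(k-15) - ... (offsets j(3j∓1)/2, signs ++--, p(0)=1, p(<0)=0).
DP table for k = 0..52: p(0)=1, p(1)=1, p(2)=2, p(3)=3, p(4)=5, p(5)=7, p(6)=11, p(7)=15, p(8)=22, p(9)=30, p(10)=42, p(11)=56, p(12)=77, p(13)=101, p(14)=135, p(15)=176, p(16)=231, p(17)=297, p(18)=385, p(19)=490, p(20)=627, p(21)=792, p(22)=1002, p(23)=1255, p(24)=1575, p(25)=1958, p(26)=2436, p(27)=3010, p(28)=3718, p(29)=4565, p(30)=5604, p(31)=6842, p(32)=8349, p(33)=10143, p(34)=12310, p(35)=14883, p(36)=17977, p(37)=21637, p(38)=26015, p(39)=31185, p(40)=37338, p(41)=44583, p(42)=53174, p(43)=63261, p(44)=75175, p(45)=89134, p(46)=105558, p(47)=124754, p(48)=147273, p(49)=173525, p(50)=204226, p(51)=239943, p(52)=281589.
Final step: p(53) = p(52) + p(51) - p(48) - p(46) + p(41) + p(38) - p(31) - p(27) + p(18) + p(13) - p(2)
= 281589 + 239943 - 147273 - 105558 + 44583 + 26015 - 6842 - 3010 + 385 + 101 - 2
= 329931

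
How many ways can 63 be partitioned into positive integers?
1505499

p(n) counts ways to write n as a sum of positive integers (order ignored).
Euler's pentagonal recurrence: p(k) = p(k-1) + p(k-2) - p(k-5) - p(k-7) + p(k-12) + p(k-15) - ... (offsets j(3j∓1)/2, signs ++--, p(0)=1, p(<0)=0).
DP table for k = 0..62: p(0)=1, p(1)=1, p(2)=2, p(3)=3, p(4)=5, p(5)=7, p(6)=11, p(7)=15, p(8)=22, p(9)=30, p(10)=42, p(11)=56, p(12)=77, p(13)=101, p(14)=135, p(15)=176, p(16)=231, p(17)=297, p(18)=385, p(19)=490, p(20)=627, p(21)=792, p(22)=1002, p(23)=1255, p(24)=1575, p(25)=1958, p(26)=2436, p(27)=3010, p(28)=3718, p(29)=4565, p(30)=5604, p(31)=6842, p(32)=8349, p(33)=10143, p(34)=12310, p(35)=14883, p(36)=17977, p(37)=21637, p(38)=26015, p(39)=31185, p(40)=37338, p(41)=44583, p(42)=53174, p(43)=63261, p(44)=75175, p(45)=89134, p(46)=105558, p(47)=124754, p(48)=147273, p(49)=173525, p(50)=204226, p(51)=239943, p(52)=281589, p(53)=329931, p(54)=386155, p(55)=451276, p(56)=526823, p(57)=614154, p(58)=715220, p(59)=831820, p(60)=966467, p(61)=1121505, p(62)=1300156.
Final step: p(63) = p(62) + p(61) - p(58) - p(56) + p(51) + p(48) - p(41) - p(37) + p(28) + p(23) - p(12) - p(6)
= 1300156 + 1121505 - 715220 - 526823 + 239943 + 147273 - 44583 - 21637 + 3718 + 1255 - 77 - 11
= 1505499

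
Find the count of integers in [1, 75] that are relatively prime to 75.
40

75 = 3 × 5^2
φ(n) = n × ∏(1 - 1/p) for each prime p dividing n
φ(75) = 75 × (1 - 1/3) × (1 - 1/5) = 40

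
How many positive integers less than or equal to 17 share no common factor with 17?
16

17 = 17
φ(n) = n × ∏(1 - 1/p) for each prime p dividing n
φ(17) = 17 × (1 - 1/17) = 16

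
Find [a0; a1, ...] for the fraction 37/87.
[0; 2, 2, 1, 5, 2]

Euclidean algorithm steps:
37 = 0 × 87 + 37
87 = 2 × 37 + 13
37 = 2 × 13 + 11
13 = 1 × 11 + 2
11 = 5 × 2 + 1
2 = 2 × 1 + 0
Continued fraction: [0; 2, 2, 1, 5, 2]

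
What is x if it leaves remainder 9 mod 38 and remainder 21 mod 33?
351

Using Chinese Remainder Theorem:
M = 38 × 33 = 1254
M1 = 33, M2 = 38
y1 = 33^(-1) mod 38 = 15
y2 = 38^(-1) mod 33 = 20
x = (9×33×15 + 21×38×20) mod 1254 = 351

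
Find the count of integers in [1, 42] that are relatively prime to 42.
12

42 = 2 × 3 × 7
φ(n) = n × ∏(1 - 1/p) for each prime p dividing n
φ(42) = 42 × (1 - 1/2) × (1 - 1/3) × (1 - 1/7) = 12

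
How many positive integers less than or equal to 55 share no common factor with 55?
40

55 = 5 × 11
φ(n) = n × ∏(1 - 1/p) for each prime p dividing n
φ(55) = 55 × (1 - 1/5) × (1 - 1/11) = 40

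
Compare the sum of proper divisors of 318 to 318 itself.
abundant

Proper divisors of 318: sum = 1 + 2 + 3 + 6 + 53 + 106 + 159 = 330
Since 330 > 318, 318 is abundant.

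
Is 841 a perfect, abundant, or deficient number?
deficient

Proper divisors of 841: sum = 1 + 29 = 30
Since 30 < 841, 841 is deficient.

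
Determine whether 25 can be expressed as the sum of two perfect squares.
0² + 5² (a=0, b=5)

Factorization: 25 = 5^2
By Fermat: n is sum of two squares iff every prime p ≡ 3 (mod 4) appears to even power.
All primes ≡ 3 (mod 4) appear to even power.
Search a = 0, 1, 2, … for 25 - a² a perfect square: first hit at a = 0: 25 - 0 = 25 = 5².
25 = 0² + 5² = 0 + 25 ✓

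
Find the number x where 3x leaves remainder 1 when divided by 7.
5

gcd(3, 7) = 1, so the inverse exists.
Extended Euclidean algorithm on (7, 3):
7 = 2 × 3 + 1  ⟹  1 = (1)·7 + (-2)·3
So (-2)·3 ≡ 1 (mod 7), i.e. 3^(-1) ≡ -2 ≡ 5 (mod 7).
Check: 3 × 5 = 15 ≡ 1 (mod 7)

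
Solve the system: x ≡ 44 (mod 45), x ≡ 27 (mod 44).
1259

Using Chinese Remainder Theorem:
M = 45 × 44 = 1980
M1 = 44, M2 = 45
y1 = 44^(-1) mod 45 = 44
y2 = 45^(-1) mod 44 = 1
x = (44×44×44 + 27×45×1) mod 1980 = 1259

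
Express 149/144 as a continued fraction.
[1; 28, 1, 4]

Euclidean algorithm steps:
149 = 1 × 144 + 5
144 = 28 × 5 + 4
5 = 1 × 4 + 1
4 = 4 × 1 + 0
Continued fraction: [1; 28, 1, 4]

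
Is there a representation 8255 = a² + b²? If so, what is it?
Not possible

Factorization: 8255 = 5 × 13 × 127
By Fermat: n is sum of two squares iff every prime p ≡ 3 (mod 4) appears to even power.
Prime(s) ≡ 3 (mod 4) with odd exponent: [(127, 1)]
Therefore 8255 cannot be expressed as a² + b².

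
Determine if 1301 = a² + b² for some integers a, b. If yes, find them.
25² + 26² (a=25, b=26)

Factorization: 1301 = 1301
By Fermat: n is sum of two squares iff every prime p ≡ 3 (mod 4) appears to even power.
All primes ≡ 3 (mod 4) appear to even power.
Search a = 0, 1, 2, … for 1301 - a² a perfect square: first hit at a = 25: 1301 - 625 = 676 = 26².
1301 = 25² + 26² = 625 + 676 ✓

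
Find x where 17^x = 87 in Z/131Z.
21

Baby-step giant-step with step n = ⌈√131⌉ = 12.
Baby steps 17^j mod 131 (j:value) for j=0..11: 0:1, 1:17, 2:27, 3:66, 4:74, 5:79, 6:33, 7:37, 8:105, 9:82, 10:84, 11:118.
Giant-step multiplier: 17^(-12) ≡ 17^(130-12) = 17^118 ≡ 16 (mod 131).
Giant steps γ_i = 87·16^i mod 131: γ_0=87, γ_1=82 (in table at j=9).
x = i·n + j = 1·12 + 9 = 21.
Check: 17^21 ≡ 87 (mod 131).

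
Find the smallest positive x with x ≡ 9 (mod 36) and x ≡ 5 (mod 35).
1125

Using Chinese Remainder Theorem:
M = 36 × 35 = 1260
M1 = 35, M2 = 36
y1 = 35^(-1) mod 36 = 35
y2 = 36^(-1) mod 35 = 1
x = (9×35×35 + 5×36×1) mod 1260 = 1125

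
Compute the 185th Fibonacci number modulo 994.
475

Matrix identity: Q^n = [[F_(n+1), F_n], [F_n, F_(n-1)]] with Q = [[1,1],[1,0]].
n = 185 = 10111001₂. Square-and-multiply, entries mod 994:
Q^1 = [[1,1],[1,0]]
Q^2 = (Q^1)² = [[2,1],[1,1]]
Q^5 = (Q^2)²·Q = [[8,5],[5,3]]
Q^11 = (Q^5)²·Q = [[144,89],[89,55]]
Q^23 = (Q^11)²·Q = [[644,825],[825,813]]
Q^46 = (Q^23)² = [[967,279],[279,688]]
Q^92 = (Q^46)² = [[44,529],[529,509]]
Q^185 = (Q^92)²·Q = [[776,475],[475,301]]
F_185 mod 994 = Q^185[0][1] = 475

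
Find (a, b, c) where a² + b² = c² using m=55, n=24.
(2449, 2640, 3601)

Euclid's formula: a = m² - n², b = 2mn, c = m² + n²
m = 55, n = 24
a = 55² - 24² = 3025 - 576 = 2449
b = 2 × 55 × 24 = 2640
c = 55² + 24² = 3025 + 576 = 3601
Verification: 2449² + 2640² = 5997601 + 6969600 = 12967201 = 3601² ✓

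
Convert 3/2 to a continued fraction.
[1; 2]

Euclidean algorithm steps:
3 = 1 × 2 + 1
2 = 2 × 1 + 0
Continued fraction: [1; 2]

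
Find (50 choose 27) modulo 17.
2

Using Lucas' theorem:
Write n=50 and k=27 in base 17:
n in base 17: [2, 16]
k in base 17: [1, 10]
C(50,27) mod 17 = ∏ C(n_i, k_i) mod 17
Digit binomials (mod 17): C(2,1) = 2; C(16,10) = 8008 ≡ 1
Product: 2 × 1 = 2 ≡ 2 (mod 17)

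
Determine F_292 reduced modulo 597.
207

Matrix identity: Q^n = [[F_(n+1), F_n], [F_n, F_(n-1)]] with Q = [[1,1],[1,0]].
n = 292 = 100100100₂. Square-and-multiply, entries mod 597:
Q^1 = [[1,1],[1,0]]
Q^2 = (Q^1)² = [[2,1],[1,1]]
Q^4 = (Q^2)² = [[5,3],[3,2]]
Q^9 = (Q^4)²·Q = [[55,34],[34,21]]
Q^18 = (Q^9)² = [[2,196],[196,403]]
Q^36 = (Q^18)² = [[212,576],[576,233]]
Q^73 = (Q^36)²·Q = [[220,13],[13,207]]
Q^146 = (Q^73)² = [[212,178],[178,34]]
Q^292 = (Q^146)² = [[212,207],[207,5]]
F_292 mod 597 = Q^292[0][1] = 207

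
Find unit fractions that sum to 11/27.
1/3 + 1/14 + 1/378

Greedy algorithm:
11/27: ceiling(27/11) = 3, use 1/3
2/27: ceiling(27/2) = 14, use 1/14
1/378: ceiling(378/1) = 378, use 1/378
Result: 11/27 = 1/3 + 1/14 + 1/378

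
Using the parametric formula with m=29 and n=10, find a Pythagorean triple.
(741, 580, 941)

Euclid's formula: a = m² - n², b = 2mn, c = m² + n²
m = 29, n = 10
a = 29² - 10² = 841 - 100 = 741
b = 2 × 29 × 10 = 580
c = 29² + 10² = 841 + 100 = 941
Verification: 741² + 580² = 549081 + 336400 = 885481 = 941² ✓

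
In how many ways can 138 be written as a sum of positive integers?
12292341831

p(n) counts ways to write n as a sum of positive integers (order ignored).
Euler's pentagonal recurrence: p(k) = p(k-1) + p(k-2) - p(k-5) - p(k-7) + p(k-12) + p(k-15) - ... (offsets j(3j∓1)/2, signs ++--, p(0)=1, p(<0)=0).
DP table for k = 0..137: p(0)=1, p(1)=1, p(2)=2, p(3)=3, p(4)=5, p(5)=7, p(6)=11, p(7)=15, p(8)=22, p(9)=30, p(10)=42, p(11)=56, p(12)=77, p(13)=101, p(14)=135, p(15)=176, p(16)=231, p(17)=297, p(18)=385, p(19)=490, p(20)=627, p(21)=792, p(22)=1002, p(23)=1255, p(24)=1575, p(25)=1958, p(26)=2436, p(27)=3010, p(28)=3718, p(29)=4565, p(30)=5604, p(31)=6842, p(32)=8349, p(33)=10143, p(34)=12310, p(35)=14883, p(36)=17977, p(37)=21637, p(38)=26015, p(39)=31185, p(40)=37338, p(41)=44583, p(42)=53174, p(43)=63261, p(44)=75175, p(45)=89134, p(46)=105558, p(47)=124754, p(48)=147273, p(49)=173525, p(50)=204226, p(51)=239943, p(52)=281589, p(53)=329931, p(54)=386155, p(55)=451276, p(56)=526823, p(57)=614154, p(58)=715220, p(59)=831820, p(60)=966467, p(61)=1121505, p(62)=1300156, p(63)=1505499, p(64)=1741630, p(65)=2012558, p(66)=2323520, p(67)=2679689, p(68)=3087735, p(69)=3554345, p(70)=4087968, p(71)=4697205, p(72)=5392783, p(73)=6185689, p(74)=7089500, p(75)=8118264, p(76)=9289091, p(77)=10619863, p(78)=12132164, p(79)=13848650, p(80)=15796476, p(81)=18004327, p(82)=20506255, p(83)=23338469, p(84)=26543660, p(85)=30167357, p(86)=34262962, p(87)=38887673, p(88)=44108109, p(89)=49995925, p(90)=56634173, p(91)=64112359, p(92)=72533807, p(93)=82010177, p(94)=92669720, p(95)=104651419, p(96)=118114304, p(97)=133230930, p(98)=150198136, p(99)=169229875, p(100)=190569292, p(101)=214481126, p(102)=241265379, p(103)=271248950, p(104)=304801365, p(105)=342325709, p(106)=384276336, p(107)=431149389, p(108)=483502844, p(109)=541946240, p(110)=607163746, p(111)=679903203, p(112)=761002156, p(113)=851376628, p(114)=952050665, p(115)=1064144451, p(116)=1188908248, p(117)=1327710076, p(118)=1482074143, p(119)=1653668665, p(120)=1844349560, p(121)=2056148051, p(122)=2291320912, p(123)=2552338241, p(124)=2841940500, p(125)=3163127352, p(126)=3519222692, p(127)=3913864295, p(128)=4351078600, p(129)=4835271870, p(130)=5371315400, p(131)=5964539504, p(132)=6620830889, p(133)=7346629512, p(134)=8149040695, p(135)=9035836076, p(136)=10015581680, p(137)=11097645016.
Final step: p(138) = p(137) + p(136) - p(133) - p(131) + p(126) + p(123) - p(116) - p(112) + p(103) + p(98) - p(87) - p(81) + p(68) + p(61) - p(46) - p(38) + p(21) + p(12)
= 11097645016 + 10015581680 - 7346629512 - 5964539504 + 3519222692 + 2552338241 - 1188908248 - 761002156 + 271248950 + 150198136 - 38887673 - 18004327 + 3087735 + 1121505 - 105558 - 26015 + 792 + 77
= 12292341831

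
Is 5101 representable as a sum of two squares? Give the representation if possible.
50² + 51² (a=50, b=51)

Factorization: 5101 = 5101
By Fermat: n is sum of two squares iff every prime p ≡ 3 (mod 4) appears to even power.
All primes ≡ 3 (mod 4) appear to even power.
Search a = 0, 1, 2, … for 5101 - a² a perfect square: first hit at a = 50: 5101 - 2500 = 2601 = 51².
5101 = 50² + 51² = 2500 + 2601 ✓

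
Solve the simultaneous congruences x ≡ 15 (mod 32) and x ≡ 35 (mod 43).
207

Using Chinese Remainder Theorem:
M = 32 × 43 = 1376
M1 = 43, M2 = 32
y1 = 43^(-1) mod 32 = 3
y2 = 32^(-1) mod 43 = 39
x = (15×43×3 + 35×32×39) mod 1376 = 207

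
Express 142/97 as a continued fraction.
[1; 2, 6, 2, 3]

Euclidean algorithm steps:
142 = 1 × 97 + 45
97 = 2 × 45 + 7
45 = 6 × 7 + 3
7 = 2 × 3 + 1
3 = 3 × 1 + 0
Continued fraction: [1; 2, 6, 2, 3]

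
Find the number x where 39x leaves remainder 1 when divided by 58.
3

gcd(39, 58) = 1, so the inverse exists.
Extended Euclidean algorithm on (58, 39):
58 = 1 × 39 + 19  ⟹  19 = (1)·58 + (-1)·39
39 = 2 × 19 + 1  ⟹  1 = (-2)·58 + (3)·39
So (3)·39 ≡ 1 (mod 58), i.e. 39^(-1) ≡ 3 (mod 58).
Check: 39 × 3 = 117 ≡ 1 (mod 58)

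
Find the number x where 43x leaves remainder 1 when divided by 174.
85

gcd(43, 174) = 1, so the inverse exists.
Extended Euclidean algorithm on (174, 43):
174 = 4 × 43 + 2  ⟹  2 = (1)·174 + (-4)·43
43 = 21 × 2 + 1  ⟹  1 = (-21)·174 + (85)·43
So (85)·43 ≡ 1 (mod 174), i.e. 43^(-1) ≡ 85 (mod 174).
Check: 43 × 85 = 3655 ≡ 1 (mod 174)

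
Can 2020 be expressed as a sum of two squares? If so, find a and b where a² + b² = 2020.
16² + 42² (a=16, b=42)

Factorization: 2020 = 2^2 × 5 × 101
By Fermat: n is sum of two squares iff every prime p ≡ 3 (mod 4) appears to even power.
All primes ≡ 3 (mod 4) appear to even power.
Search a = 0, 1, 2, … for 2020 - a² a perfect square: first hit at a = 16: 2020 - 256 = 1764 = 42².
2020 = 16² + 42² = 256 + 1764 ✓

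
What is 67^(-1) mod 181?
154

gcd(67, 181) = 1, so the inverse exists.
Extended Euclidean algorithm on (181, 67):
181 = 2 × 67 + 47  ⟹  47 = (1)·181 + (-2)·67
67 = 1 × 47 + 20  ⟹  20 = (-1)·181 + (3)·67
47 = 2 × 20 + 7  ⟹  7 = (3)·181 + (-8)·67
20 = 2 × 7 + 6  ⟹  6 = (-7)·181 + (19)·67
7 = 1 × 6 + 1  ⟹  1 = (10)·181 + (-27)·67
So (-27)·67 ≡ 1 (mod 181), i.e. 67^(-1) ≡ -27 ≡ 154 (mod 181).
Check: 67 × 154 = 10318 ≡ 1 (mod 181)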